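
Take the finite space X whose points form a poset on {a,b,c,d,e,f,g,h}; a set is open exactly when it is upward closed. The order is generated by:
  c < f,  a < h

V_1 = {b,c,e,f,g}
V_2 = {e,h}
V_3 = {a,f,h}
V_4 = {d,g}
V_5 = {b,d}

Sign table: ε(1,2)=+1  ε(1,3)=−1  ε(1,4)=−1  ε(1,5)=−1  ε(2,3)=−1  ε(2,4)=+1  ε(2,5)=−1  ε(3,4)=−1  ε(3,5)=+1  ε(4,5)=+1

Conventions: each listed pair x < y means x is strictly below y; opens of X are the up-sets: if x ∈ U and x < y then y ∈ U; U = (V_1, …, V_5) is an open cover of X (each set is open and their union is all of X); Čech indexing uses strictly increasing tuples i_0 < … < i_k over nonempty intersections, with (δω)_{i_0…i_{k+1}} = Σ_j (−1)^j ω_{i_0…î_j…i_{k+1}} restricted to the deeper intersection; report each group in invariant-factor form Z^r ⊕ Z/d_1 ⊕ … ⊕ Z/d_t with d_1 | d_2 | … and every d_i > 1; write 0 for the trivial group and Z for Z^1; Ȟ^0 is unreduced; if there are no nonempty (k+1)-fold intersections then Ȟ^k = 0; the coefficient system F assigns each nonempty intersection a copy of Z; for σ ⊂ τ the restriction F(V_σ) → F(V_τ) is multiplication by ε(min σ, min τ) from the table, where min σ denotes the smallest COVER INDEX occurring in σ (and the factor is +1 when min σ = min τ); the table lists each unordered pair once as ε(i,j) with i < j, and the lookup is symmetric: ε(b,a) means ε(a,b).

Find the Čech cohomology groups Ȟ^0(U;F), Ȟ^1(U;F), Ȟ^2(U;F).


Ȟ^0 = Z,  Ȟ^1 = Z^2,  Ȟ^2 = 0

intersection data:
  V12={e} V13={f} V14={g} V15={b} V23={h} V45={d}
C dims 5,6; δ0: rk 4, SNF 1^4
Ȟ^0 = (5 − 4) − 0 = 1, so Ȟ^0 ≅ Z
Ȟ^1 = (6 − 0) − 4 = 2, so Ȟ^1 ≅ Z^2
Ȟ^2 = (0 − 0) − 0 = 0, so Ȟ^2 ≅ 0


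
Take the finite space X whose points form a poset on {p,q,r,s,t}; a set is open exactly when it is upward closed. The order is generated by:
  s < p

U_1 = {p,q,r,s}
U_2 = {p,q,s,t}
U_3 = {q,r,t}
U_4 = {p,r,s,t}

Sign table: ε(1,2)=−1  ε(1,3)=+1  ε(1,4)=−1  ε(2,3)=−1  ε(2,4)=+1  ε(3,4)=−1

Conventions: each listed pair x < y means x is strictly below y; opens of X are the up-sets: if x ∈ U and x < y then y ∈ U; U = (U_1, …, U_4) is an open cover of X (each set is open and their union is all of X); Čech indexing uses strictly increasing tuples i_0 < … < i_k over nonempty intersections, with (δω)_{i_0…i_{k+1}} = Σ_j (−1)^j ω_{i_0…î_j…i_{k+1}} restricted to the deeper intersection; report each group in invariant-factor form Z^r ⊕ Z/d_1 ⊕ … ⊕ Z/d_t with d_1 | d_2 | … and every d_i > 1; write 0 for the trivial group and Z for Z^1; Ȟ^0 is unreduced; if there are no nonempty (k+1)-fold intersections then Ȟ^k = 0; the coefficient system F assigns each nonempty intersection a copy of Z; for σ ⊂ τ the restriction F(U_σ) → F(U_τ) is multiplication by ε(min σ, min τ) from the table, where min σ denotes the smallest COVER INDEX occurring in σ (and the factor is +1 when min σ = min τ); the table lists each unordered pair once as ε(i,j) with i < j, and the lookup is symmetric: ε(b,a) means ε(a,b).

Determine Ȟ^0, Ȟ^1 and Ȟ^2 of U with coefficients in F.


intersection data:
  U12={p,q,s} U13={q,r} U14={p,r,s} U23={q,t} U24={p,s,t} U34={r,t}
  U123={q} U124={p,s} U134={r} U234={t}
C dims 4,6,4; δ0: rk 3, SNF 1^3; δ1: rk 3, SNF 1^3
Ȟ^0 = (4 − 3) − 0 = 1, so Ȟ^0 ≅ Z
Ȟ^1 = (6 − 3) − 3 = 0, so Ȟ^1 ≅ 0
Ȟ^2 = (4 − 0) − 3 = 1, so Ȟ^2 ≅ Z

Ȟ^0(U;F) ≅ Z,  Ȟ^1(U;F) ≅ 0,  Ȟ^2(U;F) ≅ Z


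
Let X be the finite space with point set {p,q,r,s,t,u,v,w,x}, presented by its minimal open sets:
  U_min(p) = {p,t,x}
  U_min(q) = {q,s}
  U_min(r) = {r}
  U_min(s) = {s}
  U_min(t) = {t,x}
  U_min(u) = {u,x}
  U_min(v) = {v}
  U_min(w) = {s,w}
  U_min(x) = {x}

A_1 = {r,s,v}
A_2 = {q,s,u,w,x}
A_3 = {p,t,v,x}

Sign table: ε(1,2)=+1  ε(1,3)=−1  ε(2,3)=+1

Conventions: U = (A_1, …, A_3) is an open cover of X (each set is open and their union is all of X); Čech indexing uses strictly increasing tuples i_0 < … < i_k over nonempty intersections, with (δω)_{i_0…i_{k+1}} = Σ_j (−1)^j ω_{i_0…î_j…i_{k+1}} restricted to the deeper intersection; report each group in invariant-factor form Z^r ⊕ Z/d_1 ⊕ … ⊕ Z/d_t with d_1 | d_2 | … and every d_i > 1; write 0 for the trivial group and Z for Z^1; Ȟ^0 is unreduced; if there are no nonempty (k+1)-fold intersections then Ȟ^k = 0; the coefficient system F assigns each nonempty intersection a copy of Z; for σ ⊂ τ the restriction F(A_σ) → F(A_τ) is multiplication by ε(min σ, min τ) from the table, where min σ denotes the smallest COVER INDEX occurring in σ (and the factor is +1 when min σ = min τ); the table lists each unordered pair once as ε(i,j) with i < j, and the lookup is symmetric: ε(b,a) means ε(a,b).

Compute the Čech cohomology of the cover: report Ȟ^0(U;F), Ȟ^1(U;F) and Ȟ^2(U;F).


nonempty intersections:
  A12={s} A13={v} A23={x}
C dims 3,3; δ0: rk 3, SNF 1^2·2
Ȟ^0: (3−3)−0=0 ⇒ 0
Ȟ^1: (3−0)−3=0 plus torsion [2] ⇒ Z/2
Ȟ^2: (0−0)−0=0 ⇒ 0

Ȟ^0(U;F) ≅ 0, Ȟ^1(U;F) ≅ Z/2, Ȟ^2(U;F) ≅ 0


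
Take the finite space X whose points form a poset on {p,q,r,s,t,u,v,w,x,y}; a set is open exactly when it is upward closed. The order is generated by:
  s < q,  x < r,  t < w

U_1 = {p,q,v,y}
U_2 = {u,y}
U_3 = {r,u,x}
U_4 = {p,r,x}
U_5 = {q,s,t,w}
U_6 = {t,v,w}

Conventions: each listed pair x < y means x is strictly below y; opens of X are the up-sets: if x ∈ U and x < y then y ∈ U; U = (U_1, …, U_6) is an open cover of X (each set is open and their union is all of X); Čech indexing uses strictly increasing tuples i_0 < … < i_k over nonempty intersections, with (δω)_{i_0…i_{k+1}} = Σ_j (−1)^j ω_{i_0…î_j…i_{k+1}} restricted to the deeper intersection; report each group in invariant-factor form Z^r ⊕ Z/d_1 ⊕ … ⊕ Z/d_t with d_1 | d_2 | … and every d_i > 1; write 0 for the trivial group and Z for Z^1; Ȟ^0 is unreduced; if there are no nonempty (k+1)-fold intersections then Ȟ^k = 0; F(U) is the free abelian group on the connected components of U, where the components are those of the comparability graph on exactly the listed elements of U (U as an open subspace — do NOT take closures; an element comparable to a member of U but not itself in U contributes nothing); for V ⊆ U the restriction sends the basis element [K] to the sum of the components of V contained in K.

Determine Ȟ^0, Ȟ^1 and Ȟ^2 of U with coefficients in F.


Ȟ^0 ≅ Z^7, Ȟ^1 ≅ 0 and Ȟ^2 ≅ 0

intersection data:
  U12={y} U14={p} U15={q} U16={v} U23={u} U34={r,x} U56={t,w}
components per intersection:
  U1: {p} {q} {v} {y}
  U2: {u} {y}
  U3: {r,x} {u}
  U4: {p} {r,x}
  U5: {q,s} {t,w}
  U6: {t,w} {v}
  U12: {y}
  U14: {p}
  U15: {q}
  U16: {v}
  U23: {u}
  U34: {r,x}
  U56: {t,w}
C dims 14,7; δ0: rk 7, SNF 1^7
Ȟ^0 = (14 − 7) − 0 = 7, so Ȟ^0 ≅ Z^7
Ȟ^1 = (7 − 0) − 7 = 0, so Ȟ^1 ≅ 0
Ȟ^2 = (0 − 0) − 0 = 0, so Ȟ^2 ≅ 0


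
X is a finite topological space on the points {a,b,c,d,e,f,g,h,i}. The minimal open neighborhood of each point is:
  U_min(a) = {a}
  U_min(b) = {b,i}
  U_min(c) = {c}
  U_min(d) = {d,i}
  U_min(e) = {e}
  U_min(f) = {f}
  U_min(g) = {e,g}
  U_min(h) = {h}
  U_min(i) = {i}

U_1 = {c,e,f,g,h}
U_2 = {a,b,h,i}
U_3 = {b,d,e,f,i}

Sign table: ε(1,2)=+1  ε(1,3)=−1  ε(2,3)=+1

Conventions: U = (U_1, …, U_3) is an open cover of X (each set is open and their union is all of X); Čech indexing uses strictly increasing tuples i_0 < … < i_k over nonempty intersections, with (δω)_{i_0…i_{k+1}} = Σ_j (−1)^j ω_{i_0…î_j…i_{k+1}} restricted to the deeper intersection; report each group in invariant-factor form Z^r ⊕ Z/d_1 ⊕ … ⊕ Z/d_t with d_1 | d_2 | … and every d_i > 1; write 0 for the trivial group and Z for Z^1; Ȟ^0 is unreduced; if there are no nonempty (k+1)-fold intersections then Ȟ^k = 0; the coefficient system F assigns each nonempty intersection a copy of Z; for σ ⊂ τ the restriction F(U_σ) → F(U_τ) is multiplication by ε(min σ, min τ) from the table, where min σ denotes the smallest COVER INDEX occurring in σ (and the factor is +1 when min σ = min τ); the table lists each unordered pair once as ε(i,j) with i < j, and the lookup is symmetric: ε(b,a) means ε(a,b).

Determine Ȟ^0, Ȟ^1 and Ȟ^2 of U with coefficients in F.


nerve simplices:
  U12={h} U13={e,f} U23={b,i}
C dims 3,3; δ0: rk 3, SNF 1^2·2
degree 0: 3−3−0 = 0 → Ȟ^0 ≅ 0
degree 1: 3−0−3 = 0 plus torsion [2] → Ȟ^1 ≅ Z/2
degree 2: 0−0−0 = 0 → Ȟ^2 ≅ 0

Ȟ^0 = 0, Ȟ^1 = Z/2, Ȟ^2 = 0


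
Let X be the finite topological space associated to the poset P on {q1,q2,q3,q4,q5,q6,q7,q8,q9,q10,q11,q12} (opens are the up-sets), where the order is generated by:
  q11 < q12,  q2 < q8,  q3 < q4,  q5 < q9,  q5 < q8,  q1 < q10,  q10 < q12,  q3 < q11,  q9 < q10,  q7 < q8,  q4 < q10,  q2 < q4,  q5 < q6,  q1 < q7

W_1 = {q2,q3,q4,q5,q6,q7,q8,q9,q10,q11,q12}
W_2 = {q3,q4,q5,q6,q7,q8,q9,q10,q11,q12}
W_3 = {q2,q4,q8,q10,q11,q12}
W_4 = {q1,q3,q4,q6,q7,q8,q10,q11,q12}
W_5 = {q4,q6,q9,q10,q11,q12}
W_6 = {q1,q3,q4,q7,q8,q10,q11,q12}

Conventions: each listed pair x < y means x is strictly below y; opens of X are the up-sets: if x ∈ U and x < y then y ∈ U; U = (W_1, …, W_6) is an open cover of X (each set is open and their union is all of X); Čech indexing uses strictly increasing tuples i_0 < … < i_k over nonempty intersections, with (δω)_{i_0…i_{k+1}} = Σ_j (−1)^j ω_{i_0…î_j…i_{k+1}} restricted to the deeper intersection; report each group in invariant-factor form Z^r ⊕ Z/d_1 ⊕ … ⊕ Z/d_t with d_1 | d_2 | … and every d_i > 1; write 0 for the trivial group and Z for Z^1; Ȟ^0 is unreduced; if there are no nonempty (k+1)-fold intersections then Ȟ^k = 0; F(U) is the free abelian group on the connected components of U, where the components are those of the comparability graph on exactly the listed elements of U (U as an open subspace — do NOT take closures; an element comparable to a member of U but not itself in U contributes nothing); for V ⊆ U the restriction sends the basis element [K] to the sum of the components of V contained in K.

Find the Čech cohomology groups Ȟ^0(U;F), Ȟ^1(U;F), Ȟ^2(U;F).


cover nerve:
  W12={q3,q4,q5,q6,q7,q8,q9,q10,q11,q12} W13={q2,q4,q8,q10,q11,q12} W14={q3,q4,q6,q7,q8,q10,q11,q12} W15={q4,q6,q9,q10,q11,q12} W16={q3,q4,q7,q8,q10,q11,q12} W23={q4,q8,q10,q11,q12} W24={q3,q4,q6,q7,q8,q10,q11,q12} W25={q4,q6,q9,q10,q11,q12} W26={q3,q4,q7,q8,q10,q11,q12} W34={q4,q8,q10,q11,q12} W35={q4,q10,q11,q12} W36={q4,q8,q10,q11,q12} W45={q4,q6,q10,q11,q12} W46={q1,q3,q4,q7,q8,q10,q11,q12} W56={q4,q10,q11,q12}
  W123={q4,q8,q10,q11,q12} W124={q3,q4,q6,q7,q8,q10,q11,q12} W125={q4,q6,q9,q10,q11,q12} W126={q3,q4,q7,q8,q10,q11,q12} W134={q4,q8,q10,q11,q12} W135={q4,q10,q11,q12} W136={q4,q8,q10,q11,q12} W145={q4,q6,q10,q11,q12} W146={q3,q4,q7,q8,q10,q11,q12} W156={q4,q10,q11,q12} W234={q4,q8,q10,q11,q12} W235={q4,q10,q11,q12} W236={q4,q8,q10,q11,q12} W245={q4,q6,q10,q11,q12} W246={q3,q4,q7,q8,q10,q11,q12} W256={q4,q10,q11,q12} W345={q4,q10,q11,q12} W346={q4,q8,q10,q11,q12} W356={q4,q10,q11,q12} W456={q4,q10,q11,q12}
  W1234={q4,q8,q10,q11,q12} W1235={q4,q10,q11,q12} W1236={q4,q8,q10,q11,q12} W1245={q4,q6,q10,q11,q12} W1246={q3,q4,q7,q8,q10,q11,q12} W1256={q4,q10,q11,q12} W1345={q4,q10,q11,q12} W1346={q4,q8,q10,q11,q12} W1356={q4,q10,q11,q12} W1456={q4,q10,q11,q12} W2345={q4,q10,q11,q12} W2346={q4,q8,q10,q11,q12} W2356={q4,q10,q11,q12} W2456={q4,q10,q11,q12} W3456={q4,q10,q11,q12}
  W12345={q4,q10,q11,q12} W12346={q4,q8,q10,q11,q12} W12356={q4,q10,q11,q12} W12456={q4,q10,q11,q12} W13456={q4,q10,q11,q12} W23456={q4,q10,q11,q12}
  W123456={q4,q10,q11,q12}
components per intersection:
  W1: {q2,q3,q4,q5,q6,q7,q8,q9,q10,q11,q12}
  W2: {q3,q4,q5,q6,q7,q8,q9,q10,q11,q12}
  W3: {q2,q4,q8,q10,q11,q12}
  W4: {q1,q3,q4,q7,q8,q10,q11,q12} {q6}
  W5: {q4,q9,q10,q11,q12} {q6}
  W6: {q1,q3,q4,q7,q8,q10,q11,q12}
  W12: {q3,q4,q5,q6,q7,q8,q9,q10,q11,q12}
  W13: {q2,q4,q8,q10,q11,q12}
  W14: {q3,q4,q10,q11,q12} {q6} {q7,q8}
  W15: {q4,q9,q10,q11,q12} {q6}
  W16: {q3,q4,q10,q11,q12} {q7,q8}
  W23: {q4,q10,q11,q12} {q8}
  W24: {q3,q4,q10,q11,q12} {q6} {q7,q8}
  W25: {q4,q9,q10,q11,q12} {q6}
  W26: {q3,q4,q10,q11,q12} {q7,q8}
  W34: {q4,q10,q11,q12} {q8}
  W35: {q4,q10,q11,q12}
  W36: {q4,q10,q11,q12} {q8}
  W45: {q4,q10,q11,q12} {q6}
  W46: {q1,q3,q4,q7,q8,q10,q11,q12}
  W56: {q4,q10,q11,q12}
  W123: {q4,q10,q11,q12} {q8}
  W124: {q3,q4,q10,q11,q12} {q6} {q7,q8}
  W125: {q4,q9,q10,q11,q12} {q6}
  W126: {q3,q4,q10,q11,q12} {q7,q8}
  W134: {q4,q10,q11,q12} {q8}
  W135: {q4,q10,q11,q12}
  W136: {q4,q10,q11,q12} {q8}
  W145: {q4,q10,q11,q12} {q6}
  W146: {q3,q4,q10,q11,q12} {q7,q8}
  W156: {q4,q10,q11,q12}
  W234: {q4,q10,q11,q12} {q8}
  W235: {q4,q10,q11,q12}
  W236: {q4,q10,q11,q12} {q8}
  W245: {q4,q10,q11,q12} {q6}
  W246: {q3,q4,q10,q11,q12} {q7,q8}
  W256: {q4,q10,q11,q12}
  W345: {q4,q10,q11,q12}
  W346: {q4,q10,q11,q12} {q8}
  W356: {q4,q10,q11,q12}
  W456: {q4,q10,q11,q12}
  W1234: {q4,q10,q11,q12} {q8}
  W1235: {q4,q10,q11,q12}
  W1236: {q4,q10,q11,q12} {q8}
  W1245: {q4,q10,q11,q12} {q6}
  W1246: {q3,q4,q10,q11,q12} {q7,q8}
  W1256: {q4,q10,q11,q12}
  W1345: {q4,q10,q11,q12}
  W1346: {q4,q10,q11,q12} {q8}
  W1356: {q4,q10,q11,q12}
  W1456: {q4,q10,q11,q12}
  W2345: {q4,q10,q11,q12}
  W2346: {q4,q10,q11,q12} {q8}
  W2356: {q4,q10,q11,q12}
  W2456: {q4,q10,q11,q12}
  W3456: {q4,q10,q11,q12}
  W12345: {q4,q10,q11,q12}
  W12346: {q4,q10,q11,q12} {q8}
  W12356: {q4,q10,q11,q12}
  W12456: {q4,q10,q11,q12}
  W13456: {q4,q10,q11,q12}
  W23456: {q4,q10,q11,q12}
  W123456: {q4,q10,q11,q12}
C dims 8,27,34,21; δ0: rk 7, SNF 1^7; δ1: rk 19, SNF 1^19; δ2: rk 15, SNF 1^15
Ȟ^0: (8−7)−0=1 ⇒ Z
Ȟ^1: (27−19)−7=1 ⇒ Z
Ȟ^2: (34−15)−19=0 ⇒ 0

Ȟ^0(U;F) ≅ Z; Ȟ^1(U;F) ≅ Z; Ȟ^2(U;F) ≅ 0


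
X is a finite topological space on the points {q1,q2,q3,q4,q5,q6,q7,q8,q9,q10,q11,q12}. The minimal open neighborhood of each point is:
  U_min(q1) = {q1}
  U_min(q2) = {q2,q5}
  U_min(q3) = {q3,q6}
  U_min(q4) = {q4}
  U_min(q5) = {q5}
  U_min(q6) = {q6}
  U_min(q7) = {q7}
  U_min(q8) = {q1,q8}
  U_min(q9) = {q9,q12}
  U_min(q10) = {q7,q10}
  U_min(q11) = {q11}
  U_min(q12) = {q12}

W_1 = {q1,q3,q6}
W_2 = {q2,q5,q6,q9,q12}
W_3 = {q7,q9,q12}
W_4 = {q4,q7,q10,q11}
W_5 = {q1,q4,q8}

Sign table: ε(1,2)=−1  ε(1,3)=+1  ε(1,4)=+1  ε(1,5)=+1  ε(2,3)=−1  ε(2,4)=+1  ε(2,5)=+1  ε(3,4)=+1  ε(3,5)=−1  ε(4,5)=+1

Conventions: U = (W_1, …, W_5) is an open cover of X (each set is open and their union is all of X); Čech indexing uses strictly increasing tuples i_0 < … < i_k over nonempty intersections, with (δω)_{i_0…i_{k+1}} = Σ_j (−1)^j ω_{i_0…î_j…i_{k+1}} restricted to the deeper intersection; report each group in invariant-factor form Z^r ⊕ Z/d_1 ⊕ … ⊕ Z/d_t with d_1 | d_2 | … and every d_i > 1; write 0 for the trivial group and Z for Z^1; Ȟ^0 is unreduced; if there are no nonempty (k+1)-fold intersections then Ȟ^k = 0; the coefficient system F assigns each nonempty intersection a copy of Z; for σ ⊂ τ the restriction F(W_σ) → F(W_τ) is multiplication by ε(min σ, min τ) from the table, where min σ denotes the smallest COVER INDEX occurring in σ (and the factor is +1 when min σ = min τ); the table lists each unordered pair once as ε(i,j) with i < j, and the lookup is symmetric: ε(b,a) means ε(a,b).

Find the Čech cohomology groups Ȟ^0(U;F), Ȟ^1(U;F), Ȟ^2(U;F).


nonempty intersections:
  W12={q6} W15={q1} W23={q9,q12} W34={q7} W45={q4}
C dims 5,5; δ0: rk 4, SNF 1^4
Ȟ^0: (5−4)−0=1 ⇒ Z
Ȟ^1: (5−0)−4=1 ⇒ Z
Ȟ^2: (0−0)−0=0 ⇒ 0

Ȟ^0(U;F) ≅ Z; Ȟ^1(U;F) ≅ Z; Ȟ^2(U;F) ≅ 0


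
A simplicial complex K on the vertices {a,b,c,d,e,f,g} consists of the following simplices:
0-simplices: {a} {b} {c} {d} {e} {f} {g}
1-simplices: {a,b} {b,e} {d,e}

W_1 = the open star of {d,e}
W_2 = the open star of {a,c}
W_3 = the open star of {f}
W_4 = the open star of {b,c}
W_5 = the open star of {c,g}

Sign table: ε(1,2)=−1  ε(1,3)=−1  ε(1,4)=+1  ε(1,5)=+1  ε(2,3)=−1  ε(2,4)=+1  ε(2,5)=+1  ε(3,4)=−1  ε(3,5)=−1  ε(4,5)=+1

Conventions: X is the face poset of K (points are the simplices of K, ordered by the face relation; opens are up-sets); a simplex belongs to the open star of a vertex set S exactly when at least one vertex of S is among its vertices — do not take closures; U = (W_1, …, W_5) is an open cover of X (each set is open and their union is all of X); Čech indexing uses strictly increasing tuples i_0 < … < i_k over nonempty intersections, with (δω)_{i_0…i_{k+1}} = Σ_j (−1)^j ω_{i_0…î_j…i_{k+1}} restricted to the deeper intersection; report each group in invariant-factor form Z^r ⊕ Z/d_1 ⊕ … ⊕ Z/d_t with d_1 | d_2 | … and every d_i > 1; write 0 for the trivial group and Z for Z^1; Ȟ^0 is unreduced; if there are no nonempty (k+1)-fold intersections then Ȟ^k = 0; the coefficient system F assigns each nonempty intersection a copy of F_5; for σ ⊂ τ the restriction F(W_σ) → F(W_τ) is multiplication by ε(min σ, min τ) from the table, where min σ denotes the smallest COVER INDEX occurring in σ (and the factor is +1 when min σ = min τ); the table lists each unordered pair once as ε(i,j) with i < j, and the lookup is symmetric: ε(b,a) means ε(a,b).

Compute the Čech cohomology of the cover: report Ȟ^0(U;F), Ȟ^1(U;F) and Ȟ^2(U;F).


Ȟ^0(U;F) ≅ Z/5 ⊕ Z/5, Ȟ^1(U;F) ≅ 0 and Ȟ^2(U;F) ≅ 0

nonempty overlaps:
  W1={{d},{e},{b,e},{d,e}} W2={{a},{c},{a,b}} W3={{f}} W4={{b},{c},{a,b},{b,e}} W5={{c},{g}}
  W14={{b,e}} W24={{c},{a,b}} W25={{c}} W45={{c}}
  W245={{c}}
C dims 5,4,1; δ0: rk_F5 3; δ1: rk_F5 1
degree 0: 5−3−0 = 2 → Ȟ^0 ≅ Z/5 ⊕ Z/5
degree 1: 4−1−3 = 0 → Ȟ^1 ≅ 0
degree 2: 1−0−1 = 0 → Ȟ^2 ≅ 0


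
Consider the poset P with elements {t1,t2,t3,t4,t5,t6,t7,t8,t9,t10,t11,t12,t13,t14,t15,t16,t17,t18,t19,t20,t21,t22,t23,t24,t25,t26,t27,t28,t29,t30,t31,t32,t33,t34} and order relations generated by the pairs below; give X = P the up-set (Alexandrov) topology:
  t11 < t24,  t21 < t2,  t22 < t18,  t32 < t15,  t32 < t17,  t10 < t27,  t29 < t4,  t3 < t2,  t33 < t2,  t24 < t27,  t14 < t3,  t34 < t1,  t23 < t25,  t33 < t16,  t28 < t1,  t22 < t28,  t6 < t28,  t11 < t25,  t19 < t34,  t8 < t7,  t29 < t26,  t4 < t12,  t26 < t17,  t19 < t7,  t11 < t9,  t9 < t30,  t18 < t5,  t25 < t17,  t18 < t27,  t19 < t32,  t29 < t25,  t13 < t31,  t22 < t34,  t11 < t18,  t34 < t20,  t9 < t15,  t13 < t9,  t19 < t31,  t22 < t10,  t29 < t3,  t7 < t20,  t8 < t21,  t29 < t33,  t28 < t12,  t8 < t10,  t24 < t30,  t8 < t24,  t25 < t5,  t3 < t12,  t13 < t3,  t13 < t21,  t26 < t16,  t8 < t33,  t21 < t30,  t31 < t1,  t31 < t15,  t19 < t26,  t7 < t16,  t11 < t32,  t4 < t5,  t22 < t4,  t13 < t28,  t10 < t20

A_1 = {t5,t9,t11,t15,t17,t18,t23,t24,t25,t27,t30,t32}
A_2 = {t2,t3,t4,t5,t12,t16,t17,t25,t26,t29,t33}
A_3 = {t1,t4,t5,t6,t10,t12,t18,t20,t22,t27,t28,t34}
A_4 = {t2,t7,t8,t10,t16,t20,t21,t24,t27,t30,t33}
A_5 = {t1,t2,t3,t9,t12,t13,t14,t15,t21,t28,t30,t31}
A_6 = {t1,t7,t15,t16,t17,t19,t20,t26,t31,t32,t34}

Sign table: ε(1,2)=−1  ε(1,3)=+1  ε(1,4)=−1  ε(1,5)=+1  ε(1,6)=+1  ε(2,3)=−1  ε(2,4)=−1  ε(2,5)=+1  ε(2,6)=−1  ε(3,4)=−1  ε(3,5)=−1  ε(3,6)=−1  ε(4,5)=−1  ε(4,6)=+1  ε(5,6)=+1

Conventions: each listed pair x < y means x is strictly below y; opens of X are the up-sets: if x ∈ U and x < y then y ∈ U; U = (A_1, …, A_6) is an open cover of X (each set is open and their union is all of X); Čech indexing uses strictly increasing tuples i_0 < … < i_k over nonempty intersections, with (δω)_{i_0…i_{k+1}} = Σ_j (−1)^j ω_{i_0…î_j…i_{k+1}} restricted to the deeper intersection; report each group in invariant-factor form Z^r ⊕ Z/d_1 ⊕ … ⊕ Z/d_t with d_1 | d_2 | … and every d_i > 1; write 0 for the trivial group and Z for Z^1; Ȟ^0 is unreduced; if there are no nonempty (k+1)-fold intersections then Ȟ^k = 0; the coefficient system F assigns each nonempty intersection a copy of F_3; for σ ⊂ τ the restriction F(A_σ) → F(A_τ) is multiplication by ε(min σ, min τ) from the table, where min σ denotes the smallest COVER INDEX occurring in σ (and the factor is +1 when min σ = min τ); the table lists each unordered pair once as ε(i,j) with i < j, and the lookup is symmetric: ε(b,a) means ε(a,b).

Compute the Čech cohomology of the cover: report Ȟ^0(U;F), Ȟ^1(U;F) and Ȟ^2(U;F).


intersection data:
  A12={t5,t17,t25} A13={t5,t18,t27} A14={t24,t27,t30} A15={t9,t15,t30} A16={t15,t17,t32} A23={t4,t5,t12} A24={t2,t16,t33} A25={t2,t3,t12} A26={t16,t17,t26} A34={t10,t20,t27} A35={t1,t12,t28} A36={t1,t20,t34} A45={t2,t21,t30} A46={t7,t16,t20} A56={t1,t15,t31}
  A123={t5} A126={t17} A134={t27} A145={t30} A156={t15} A235={t12} A245={t2} A246={t16} A346={t20} A356={t1}
C dims 6,15,10; δ0: rk_F3 6; δ1: rk_F3 9
Ȟ^0 = (6 − 6) − 0 = 0, so Ȟ^0 ≅ 0
Ȟ^1 = (15 − 9) − 6 = 0, so Ȟ^1 ≅ 0
Ȟ^2 = (10 − 0) − 9 = 1, so Ȟ^2 ≅ Z/3

Ȟ^0(U;F) ≅ 0,  Ȟ^1(U;F) ≅ 0,  Ȟ^2(U;F) ≅ Z/3


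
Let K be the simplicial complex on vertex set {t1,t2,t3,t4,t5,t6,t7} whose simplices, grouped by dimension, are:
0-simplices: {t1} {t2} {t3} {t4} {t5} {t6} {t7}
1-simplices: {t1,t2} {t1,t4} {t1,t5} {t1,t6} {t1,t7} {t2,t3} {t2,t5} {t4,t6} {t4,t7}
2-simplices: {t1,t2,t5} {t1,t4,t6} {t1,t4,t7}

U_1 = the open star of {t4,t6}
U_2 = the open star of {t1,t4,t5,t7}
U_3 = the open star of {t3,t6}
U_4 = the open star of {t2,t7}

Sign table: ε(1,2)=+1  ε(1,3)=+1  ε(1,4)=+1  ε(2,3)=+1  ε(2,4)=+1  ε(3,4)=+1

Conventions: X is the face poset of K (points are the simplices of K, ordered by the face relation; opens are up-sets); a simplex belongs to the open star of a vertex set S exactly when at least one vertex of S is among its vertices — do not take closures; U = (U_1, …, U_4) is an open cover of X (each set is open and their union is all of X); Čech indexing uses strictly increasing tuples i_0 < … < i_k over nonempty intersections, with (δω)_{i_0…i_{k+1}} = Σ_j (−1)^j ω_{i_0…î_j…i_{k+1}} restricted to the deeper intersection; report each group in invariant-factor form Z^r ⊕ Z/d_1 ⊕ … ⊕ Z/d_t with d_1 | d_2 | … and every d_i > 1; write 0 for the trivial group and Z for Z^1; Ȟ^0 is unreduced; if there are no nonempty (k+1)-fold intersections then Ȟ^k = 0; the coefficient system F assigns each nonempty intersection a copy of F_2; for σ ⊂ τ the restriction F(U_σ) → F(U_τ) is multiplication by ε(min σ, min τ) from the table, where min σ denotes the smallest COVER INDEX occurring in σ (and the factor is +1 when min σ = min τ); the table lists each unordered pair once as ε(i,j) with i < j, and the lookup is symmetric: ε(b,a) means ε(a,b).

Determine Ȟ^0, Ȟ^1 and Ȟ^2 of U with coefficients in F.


Ȟ^0 ≅ Z/2, Ȟ^1 ≅ Z/2 and Ȟ^2 ≅ 0

nonempty intersections:
  U1={{t4},{t6},{t1,t4},{t1,t6},{t4,t6},{t4,t7},{t1,t4,t6},{t1,t4,t7}} U2={{t1},{t4},{t5},{t7},{t1,t2},{t1,t4},{t1,t5},{t1,t6},{t1,t7},{t2,t5},{t4,t6},{t4,t7},{t1,t2,t5},{t1,t4,t6},{t1,t4,t7}} U3={{t3},{t6},{t1,t6},{t2,t3},{t4,t6},{t1,t4,t6}} U4={{t2},{t7},{t1,t2},{t1,t7},{t2,t3},{t2,t5},{t4,t7},{t1,t2,t5},{t1,t4,t7}}
  U12={{t4},{t1,t4},{t1,t6},{t4,t6},{t4,t7},{t1,t4,t6},{t1,t4,t7}} U13={{t6},{t1,t6},{t4,t6},{t1,t4,t6}} U14={{t4,t7},{t1,t4,t7}} U23={{t1,t6},{t4,t6},{t1,t4,t6}} U24={{t7},{t1,t2},{t1,t7},{t2,t5},{t4,t7},{t1,t2,t5},{t1,t4,t7}} U34={{t2,t3}}
  U123={{t1,t6},{t4,t6},{t1,t4,t6}} U124={{t4,t7},{t1,t4,t7}}
C dims 4,6,2; δ0: rk_F2 3; δ1: rk_F2 2
Ȟ^0: (4−3)−0=1 ⇒ Z/2
Ȟ^1: (6−2)−3=1 ⇒ Z/2
Ȟ^2: (2−0)−2=0 ⇒ 0


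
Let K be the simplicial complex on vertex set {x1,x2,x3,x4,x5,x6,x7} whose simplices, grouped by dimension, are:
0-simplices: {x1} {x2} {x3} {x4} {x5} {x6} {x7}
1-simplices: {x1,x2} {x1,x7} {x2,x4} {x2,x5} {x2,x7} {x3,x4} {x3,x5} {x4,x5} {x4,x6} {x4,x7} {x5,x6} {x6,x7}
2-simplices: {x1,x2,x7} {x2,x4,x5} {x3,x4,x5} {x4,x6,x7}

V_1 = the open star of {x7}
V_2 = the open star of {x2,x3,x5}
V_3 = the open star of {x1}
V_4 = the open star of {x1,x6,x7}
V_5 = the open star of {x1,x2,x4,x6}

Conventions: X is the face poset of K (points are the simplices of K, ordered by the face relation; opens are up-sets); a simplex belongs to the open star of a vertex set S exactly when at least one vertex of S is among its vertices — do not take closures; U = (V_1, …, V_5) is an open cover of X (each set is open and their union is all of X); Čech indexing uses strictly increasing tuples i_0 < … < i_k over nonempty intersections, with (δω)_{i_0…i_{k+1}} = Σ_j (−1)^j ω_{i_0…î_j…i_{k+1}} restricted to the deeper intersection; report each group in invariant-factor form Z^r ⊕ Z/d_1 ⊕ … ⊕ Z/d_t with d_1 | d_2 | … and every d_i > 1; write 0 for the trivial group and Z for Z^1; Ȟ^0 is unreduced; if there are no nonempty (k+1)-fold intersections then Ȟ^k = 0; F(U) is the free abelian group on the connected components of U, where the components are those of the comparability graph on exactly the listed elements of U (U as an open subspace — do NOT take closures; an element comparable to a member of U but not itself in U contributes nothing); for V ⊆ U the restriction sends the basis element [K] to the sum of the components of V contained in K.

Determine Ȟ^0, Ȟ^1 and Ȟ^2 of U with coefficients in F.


Ȟ^0 ≅ Z; Ȟ^1 ≅ Z^2; Ȟ^2 ≅ 0

nonempty overlaps:
  V1={{x7},{x1,x7},{x2,x7},{x4,x7},{x6,x7},{x1,x2,x7},{x4,x6,x7}} V2={{x2},{x3},{x5},{x1,x2},{x2,x4},{x2,x5},{x2,x7},{x3,x4},{x3,x5},{x4,x5},{x5,x6},{x1,x2,x7},{x2,x4,x5},{x3,x4,x5}} V3={{x1},{x1,x2},{x1,x7},{x1,x2,x7}} V4={{x1},{x6},{x7},{x1,x2},{x1,x7},{x2,x7},{x4,x6},{x4,x7},{x5,x6},{x6,x7},{x1,x2,x7},{x4,x6,x7}} V5={{x1},{x2},{x4},{x6},{x1,x2},{x1,x7},{x2,x4},{x2,x5},{x2,x7},{x3,x4},{x4,x5},{x4,x6},{x4,x7},{x5,x6},{x6,x7},{x1,x2,x7},{x2,x4,x5},{x3,x4,x5},{x4,x6,x7}}
  V12={{x2,x7},{x1,x2,x7}} V13={{x1,x7},{x1,x2,x7}} V14={{x7},{x1,x7},{x2,x7},{x4,x7},{x6,x7},{x1,x2,x7},{x4,x6,x7}} V15={{x1,x7},{x2,x7},{x4,x7},{x6,x7},{x1,x2,x7},{x4,x6,x7}} V23={{x1,x2},{x1,x2,x7}} V24={{x1,x2},{x2,x7},{x5,x6},{x1,x2,x7}} V25={{x2},{x1,x2},{x2,x4},{x2,x5},{x2,x7},{x3,x4},{x4,x5},{x5,x6},{x1,x2,x7},{x2,x4,x5},{x3,x4,x5}} V34={{x1},{x1,x2},{x1,x7},{x1,x2,x7}} V35={{x1},{x1,x2},{x1,x7},{x1,x2,x7}} V45={{x1},{x6},{x1,x2},{x1,x7},{x2,x7},{x4,x6},{x4,x7},{x5,x6},{x6,x7},{x1,x2,x7},{x4,x6,x7}}
  V123={{x1,x2,x7}} V124={{x2,x7},{x1,x2,x7}} V125={{x2,x7},{x1,x2,x7}} V134={{x1,x7},{x1,x2,x7}} V135={{x1,x7},{x1,x2,x7}} V145={{x1,x7},{x2,x7},{x4,x7},{x6,x7},{x1,x2,x7},{x4,x6,x7}} V234={{x1,x2},{x1,x2,x7}} V235={{x1,x2},{x1,x2,x7}} V245={{x1,x2},{x2,x7},{x5,x6},{x1,x2,x7}} V345={{x1},{x1,x2},{x1,x7},{x1,x2,x7}}
  V1234={{x1,x2,x7}} V1235={{x1,x2,x7}} V1245={{x2,x7},{x1,x2,x7}} V1345={{x1,x7},{x1,x2,x7}} V2345={{x1,x2},{x1,x2,x7}}
  V12345={{x1,x2,x7}}
components per intersection:
  V1: {{x7},{x1,x7},{x2,x7},{x4,x7},{x6,x7},{x1,x2,x7},{x4,x6,x7}}
  V2: {{x2},{x3},{x5},{x1,x2},{x2,x4},{x2,x5},{x2,x7},{x3,x4},{x3,x5},{x4,x5},{x5,x6},{x1,x2,x7},{x2,x4,x5},{x3,x4,x5}}
  V3: {{x1},{x1,x2},{x1,x7},{x1,x2,x7}}
  V4: {{x1},{x6},{x7},{x1,x2},{x1,x7},{x2,x7},{x4,x6},{x4,x7},{x5,x6},{x6,x7},{x1,x2,x7},{x4,x6,x7}}
  V5: {{x1},{x2},{x4},{x6},{x1,x2},{x1,x7},{x2,x4},{x2,x5},{x2,x7},{x3,x4},{x4,x5},{x4,x6},{x4,x7},{x5,x6},{x6,x7},{x1,x2,x7},{x2,x4,x5},{x3,x4,x5},{x4,x6,x7}}
  V12: {{x2,x7},{x1,x2,x7}}
  V13: {{x1,x7},{x1,x2,x7}}
  V14: {{x7},{x1,x7},{x2,x7},{x4,x7},{x6,x7},{x1,x2,x7},{x4,x6,x7}}
  V15: {{x1,x7},{x2,x7},{x1,x2,x7}} {{x4,x7},{x6,x7},{x4,x6,x7}}
  V23: {{x1,x2},{x1,x2,x7}}
  V24: {{x1,x2},{x2,x7},{x1,x2,x7}} {{x5,x6}}
  V25: {{x2},{x1,x2},{x2,x4},{x2,x5},{x2,x7},{x3,x4},{x4,x5},{x1,x2,x7},{x2,x4,x5},{x3,x4,x5}} {{x5,x6}}
  V34: {{x1},{x1,x2},{x1,x7},{x1,x2,x7}}
  V35: {{x1},{x1,x2},{x1,x7},{x1,x2,x7}}
  V45: {{x1},{x1,x2},{x1,x7},{x2,x7},{x1,x2,x7}} {{x6},{x4,x6},{x4,x7},{x5,x6},{x6,x7},{x4,x6,x7}}
  V123: {{x1,x2,x7}}
  V124: {{x2,x7},{x1,x2,x7}}
  V125: {{x2,x7},{x1,x2,x7}}
  V134: {{x1,x7},{x1,x2,x7}}
  V135: {{x1,x7},{x1,x2,x7}}
  V145: {{x1,x7},{x2,x7},{x1,x2,x7}} {{x4,x7},{x6,x7},{x4,x6,x7}}
  V234: {{x1,x2},{x1,x2,x7}}
  V235: {{x1,x2},{x1,x2,x7}}
  V245: {{x1,x2},{x2,x7},{x1,x2,x7}} {{x5,x6}}
  V345: {{x1},{x1,x2},{x1,x7},{x1,x2,x7}}
  V1234: {{x1,x2,x7}}
  V1235: {{x1,x2,x7}}
  V1245: {{x2,x7},{x1,x2,x7}}
  V1345: {{x1,x7},{x1,x2,x7}}
  V2345: {{x1,x2},{x1,x2,x7}}
  V12345: {{x1,x2,x7}}
C dims 5,14,12,5; δ0: rk 4, SNF 1^4; δ1: rk 8, SNF 1^8; δ2: rk 4, SNF 1^4
degree 0: 5−4−0 = 1 → Ȟ^0 ≅ Z
degree 1: 14−8−4 = 2 → Ȟ^1 ≅ Z^2
degree 2: 12−4−8 = 0 → Ȟ^2 ≅ 0


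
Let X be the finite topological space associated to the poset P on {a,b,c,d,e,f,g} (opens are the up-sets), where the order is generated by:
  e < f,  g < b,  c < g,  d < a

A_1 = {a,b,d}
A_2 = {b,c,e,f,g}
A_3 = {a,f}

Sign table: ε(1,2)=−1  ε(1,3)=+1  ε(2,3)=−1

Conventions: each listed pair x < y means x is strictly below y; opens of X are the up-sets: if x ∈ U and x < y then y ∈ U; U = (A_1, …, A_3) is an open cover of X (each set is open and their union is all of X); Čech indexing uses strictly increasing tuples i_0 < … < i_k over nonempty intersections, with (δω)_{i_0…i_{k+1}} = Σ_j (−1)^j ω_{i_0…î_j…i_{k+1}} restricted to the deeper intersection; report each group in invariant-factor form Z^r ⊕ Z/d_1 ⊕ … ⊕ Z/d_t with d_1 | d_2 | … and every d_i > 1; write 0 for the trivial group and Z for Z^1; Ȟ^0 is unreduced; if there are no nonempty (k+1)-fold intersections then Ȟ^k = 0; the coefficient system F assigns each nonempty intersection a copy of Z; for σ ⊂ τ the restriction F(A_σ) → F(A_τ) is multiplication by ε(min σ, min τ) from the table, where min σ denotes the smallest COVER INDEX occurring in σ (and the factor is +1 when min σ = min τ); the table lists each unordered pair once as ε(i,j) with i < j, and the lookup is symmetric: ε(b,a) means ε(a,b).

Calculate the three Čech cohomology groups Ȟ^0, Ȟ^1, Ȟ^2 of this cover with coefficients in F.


nerve of the cover:
  A12={b} A13={a} A23={f}
C dims 3,3; δ0: rk 2, SNF 1^2
Ȟ^0 = (3 − 2) − 0 = 1, so Ȟ^0 ≅ Z
Ȟ^1 = (3 − 0) − 2 = 1, so Ȟ^1 ≅ Z
Ȟ^2 = (0 − 0) − 0 = 0, so Ȟ^2 ≅ 0

Ȟ^0 = Z, Ȟ^1 = Z and Ȟ^2 = 0


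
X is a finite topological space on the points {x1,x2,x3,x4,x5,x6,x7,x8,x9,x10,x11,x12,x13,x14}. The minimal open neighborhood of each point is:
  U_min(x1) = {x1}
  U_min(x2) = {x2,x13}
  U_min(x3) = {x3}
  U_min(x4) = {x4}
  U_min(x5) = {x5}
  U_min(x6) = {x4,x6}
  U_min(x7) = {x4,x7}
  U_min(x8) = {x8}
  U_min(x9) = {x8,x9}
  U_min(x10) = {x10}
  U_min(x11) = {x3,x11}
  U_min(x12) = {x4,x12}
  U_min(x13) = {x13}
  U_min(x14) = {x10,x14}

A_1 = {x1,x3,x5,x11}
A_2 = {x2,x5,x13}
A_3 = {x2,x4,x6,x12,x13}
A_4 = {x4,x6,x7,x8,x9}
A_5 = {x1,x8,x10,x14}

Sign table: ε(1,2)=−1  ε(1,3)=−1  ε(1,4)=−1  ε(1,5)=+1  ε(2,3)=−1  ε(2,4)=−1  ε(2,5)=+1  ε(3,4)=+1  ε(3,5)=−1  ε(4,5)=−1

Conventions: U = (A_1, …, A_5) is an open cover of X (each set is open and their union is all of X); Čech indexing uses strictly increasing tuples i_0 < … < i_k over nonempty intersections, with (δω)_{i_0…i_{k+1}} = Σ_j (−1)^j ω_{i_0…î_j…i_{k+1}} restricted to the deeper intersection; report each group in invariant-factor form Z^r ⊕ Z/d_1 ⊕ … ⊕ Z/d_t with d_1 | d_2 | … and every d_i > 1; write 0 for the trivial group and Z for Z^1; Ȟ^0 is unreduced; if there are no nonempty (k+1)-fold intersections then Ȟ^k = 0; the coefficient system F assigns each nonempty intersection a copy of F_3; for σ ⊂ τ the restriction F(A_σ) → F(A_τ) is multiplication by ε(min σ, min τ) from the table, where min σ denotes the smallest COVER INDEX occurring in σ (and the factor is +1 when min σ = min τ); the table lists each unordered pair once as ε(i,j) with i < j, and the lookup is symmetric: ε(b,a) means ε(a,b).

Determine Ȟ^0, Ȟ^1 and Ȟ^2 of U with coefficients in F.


Ȟ^0(U;F) ≅ 0, Ȟ^1(U;F) ≅ 0 and Ȟ^2(U;F) ≅ 0

nerve simplices:
  A12={x5} A15={x1} A23={x2,x13} A34={x4,x6} A45={x8}
C dims 5,5; δ0: rk_F3 5
degree 0: 5−5−0 = 0 → Ȟ^0 ≅ 0
degree 1: 5−0−5 = 0 → Ȟ^1 ≅ 0
degree 2: 0−0−0 = 0 → Ȟ^2 ≅ 0


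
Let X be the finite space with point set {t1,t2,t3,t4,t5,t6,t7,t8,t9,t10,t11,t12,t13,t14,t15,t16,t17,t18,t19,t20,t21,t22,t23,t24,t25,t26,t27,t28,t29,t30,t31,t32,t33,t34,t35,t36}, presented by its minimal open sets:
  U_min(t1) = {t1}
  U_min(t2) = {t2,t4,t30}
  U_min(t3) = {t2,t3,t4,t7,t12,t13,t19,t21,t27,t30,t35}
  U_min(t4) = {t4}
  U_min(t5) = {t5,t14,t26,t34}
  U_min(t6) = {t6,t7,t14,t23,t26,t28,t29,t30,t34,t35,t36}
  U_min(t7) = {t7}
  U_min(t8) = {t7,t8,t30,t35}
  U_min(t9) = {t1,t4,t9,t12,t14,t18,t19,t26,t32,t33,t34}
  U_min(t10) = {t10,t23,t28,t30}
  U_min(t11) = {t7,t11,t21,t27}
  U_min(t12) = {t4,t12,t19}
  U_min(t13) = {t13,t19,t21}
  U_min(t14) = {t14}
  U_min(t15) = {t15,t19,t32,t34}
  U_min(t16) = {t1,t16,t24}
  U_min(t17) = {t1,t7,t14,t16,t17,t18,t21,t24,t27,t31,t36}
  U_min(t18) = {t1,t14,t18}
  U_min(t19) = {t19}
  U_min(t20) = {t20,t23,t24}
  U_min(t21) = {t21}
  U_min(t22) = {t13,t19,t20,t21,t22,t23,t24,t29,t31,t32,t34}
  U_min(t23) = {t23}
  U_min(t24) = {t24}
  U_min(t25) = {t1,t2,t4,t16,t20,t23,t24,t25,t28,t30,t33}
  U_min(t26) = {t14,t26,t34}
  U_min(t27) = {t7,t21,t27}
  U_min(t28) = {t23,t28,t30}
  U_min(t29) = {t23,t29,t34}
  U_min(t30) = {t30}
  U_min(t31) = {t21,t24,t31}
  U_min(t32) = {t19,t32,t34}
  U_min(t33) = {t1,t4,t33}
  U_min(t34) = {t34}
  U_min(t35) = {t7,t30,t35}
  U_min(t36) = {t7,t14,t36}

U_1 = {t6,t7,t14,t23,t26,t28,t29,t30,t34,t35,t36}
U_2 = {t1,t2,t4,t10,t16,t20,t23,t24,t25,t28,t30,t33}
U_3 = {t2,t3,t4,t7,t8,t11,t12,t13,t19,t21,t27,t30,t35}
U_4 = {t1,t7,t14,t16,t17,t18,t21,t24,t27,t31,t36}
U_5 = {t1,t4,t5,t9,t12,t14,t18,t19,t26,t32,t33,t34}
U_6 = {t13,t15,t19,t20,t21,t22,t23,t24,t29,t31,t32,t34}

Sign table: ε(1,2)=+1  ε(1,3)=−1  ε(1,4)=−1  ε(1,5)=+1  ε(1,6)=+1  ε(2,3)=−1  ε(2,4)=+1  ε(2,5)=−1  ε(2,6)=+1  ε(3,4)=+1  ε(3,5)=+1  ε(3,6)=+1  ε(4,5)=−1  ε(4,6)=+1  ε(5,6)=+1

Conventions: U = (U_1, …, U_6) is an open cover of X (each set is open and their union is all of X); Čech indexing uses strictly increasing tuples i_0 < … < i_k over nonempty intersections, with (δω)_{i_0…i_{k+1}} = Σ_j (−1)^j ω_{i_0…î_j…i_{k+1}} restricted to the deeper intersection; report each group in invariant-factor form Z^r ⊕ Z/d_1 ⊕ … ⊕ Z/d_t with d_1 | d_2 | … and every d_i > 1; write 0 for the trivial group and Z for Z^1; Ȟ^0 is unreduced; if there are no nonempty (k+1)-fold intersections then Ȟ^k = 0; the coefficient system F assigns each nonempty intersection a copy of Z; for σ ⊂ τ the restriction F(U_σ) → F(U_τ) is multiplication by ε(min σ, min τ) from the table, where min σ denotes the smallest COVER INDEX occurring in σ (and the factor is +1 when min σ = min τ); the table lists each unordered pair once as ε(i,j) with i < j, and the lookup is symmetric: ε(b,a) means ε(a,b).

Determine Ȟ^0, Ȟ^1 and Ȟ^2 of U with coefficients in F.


Ȟ^0 ≅ 0, Ȟ^1 ≅ Z/2 and Ȟ^2 ≅ Z

nerve of the cover:
  U12={t23,t28,t30} U13={t7,t30,t35} U14={t7,t14,t36} U15={t14,t26,t34} U16={t23,t29,t34} U23={t2,t4,t30} U24={t1,t16,t24} U25={t1,t4,t33} U26={t20,t23,t24} U34={t7,t21,t27} U35={t4,t12,t19} U36={t13,t19,t21} U45={t1,t14,t18} U46={t21,t24,t31} U56={t19,t32,t34}
  U123={t30} U126={t23} U134={t7} U145={t14} U156={t34} U235={t4} U245={t1} U246={t24} U346={t21} U356={t19}
C dims 6,15,10; δ0: rk 6, SNF 1^5·2; δ1: rk 9, SNF 1^9
Ȟ^0 = (6 − 6) − 0 = 0, so Ȟ^0 ≅ 0
Ȟ^1 = (15 − 9) − 6 = 0 plus torsion [2], so Ȟ^1 ≅ Z/2
Ȟ^2 = (10 − 0) − 9 = 1, so Ȟ^2 ≅ Z


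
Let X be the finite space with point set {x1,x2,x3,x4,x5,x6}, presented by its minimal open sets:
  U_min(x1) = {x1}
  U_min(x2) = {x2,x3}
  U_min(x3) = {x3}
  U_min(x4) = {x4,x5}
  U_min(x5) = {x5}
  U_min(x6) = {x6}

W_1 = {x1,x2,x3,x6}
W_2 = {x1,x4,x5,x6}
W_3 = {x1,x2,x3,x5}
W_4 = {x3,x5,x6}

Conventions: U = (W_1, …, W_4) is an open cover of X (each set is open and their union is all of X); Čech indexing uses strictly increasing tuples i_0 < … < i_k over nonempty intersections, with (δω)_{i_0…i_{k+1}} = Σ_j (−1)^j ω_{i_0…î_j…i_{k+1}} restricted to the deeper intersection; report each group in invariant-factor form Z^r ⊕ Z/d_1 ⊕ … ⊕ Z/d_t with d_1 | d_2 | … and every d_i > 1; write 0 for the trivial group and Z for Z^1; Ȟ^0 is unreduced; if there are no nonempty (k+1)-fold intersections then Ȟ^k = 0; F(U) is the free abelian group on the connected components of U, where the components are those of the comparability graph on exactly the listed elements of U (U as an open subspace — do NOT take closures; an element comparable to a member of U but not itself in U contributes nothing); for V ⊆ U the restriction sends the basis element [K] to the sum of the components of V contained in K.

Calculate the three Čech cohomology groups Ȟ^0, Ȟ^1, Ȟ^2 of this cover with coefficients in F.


cover nerve:
  W12={x1,x6} W13={x1,x2,x3} W14={x3,x6} W23={x1,x5} W24={x5,x6} W34={x3,x5}
  W123={x1} W124={x6} W134={x3} W234={x5}
components per intersection:
  W1: {x1} {x2,x3} {x6}
  W2: {x1} {x4,x5} {x6}
  W3: {x1} {x2,x3} {x5}
  W4: {x3} {x5} {x6}
  W12: {x1} {x6}
  W13: {x1} {x2,x3}
  W14: {x3} {x6}
  W23: {x1} {x5}
  W24: {x5} {x6}
  W34: {x3} {x5}
  W123: {x1}
  W124: {x6}
  W134: {x3}
  W234: {x5}
C dims 12,12,4; δ0: rk 8, SNF 1^8; δ1: rk 4, SNF 1^4
Ȟ^0: (12−8)−0=4 ⇒ Z^4
Ȟ^1: (12−4)−8=0 ⇒ 0
Ȟ^2: (4−0)−4=0 ⇒ 0

Ȟ^0(U;F) ≅ Z^4; Ȟ^1(U;F) ≅ 0; Ȟ^2(U;F) ≅ 0


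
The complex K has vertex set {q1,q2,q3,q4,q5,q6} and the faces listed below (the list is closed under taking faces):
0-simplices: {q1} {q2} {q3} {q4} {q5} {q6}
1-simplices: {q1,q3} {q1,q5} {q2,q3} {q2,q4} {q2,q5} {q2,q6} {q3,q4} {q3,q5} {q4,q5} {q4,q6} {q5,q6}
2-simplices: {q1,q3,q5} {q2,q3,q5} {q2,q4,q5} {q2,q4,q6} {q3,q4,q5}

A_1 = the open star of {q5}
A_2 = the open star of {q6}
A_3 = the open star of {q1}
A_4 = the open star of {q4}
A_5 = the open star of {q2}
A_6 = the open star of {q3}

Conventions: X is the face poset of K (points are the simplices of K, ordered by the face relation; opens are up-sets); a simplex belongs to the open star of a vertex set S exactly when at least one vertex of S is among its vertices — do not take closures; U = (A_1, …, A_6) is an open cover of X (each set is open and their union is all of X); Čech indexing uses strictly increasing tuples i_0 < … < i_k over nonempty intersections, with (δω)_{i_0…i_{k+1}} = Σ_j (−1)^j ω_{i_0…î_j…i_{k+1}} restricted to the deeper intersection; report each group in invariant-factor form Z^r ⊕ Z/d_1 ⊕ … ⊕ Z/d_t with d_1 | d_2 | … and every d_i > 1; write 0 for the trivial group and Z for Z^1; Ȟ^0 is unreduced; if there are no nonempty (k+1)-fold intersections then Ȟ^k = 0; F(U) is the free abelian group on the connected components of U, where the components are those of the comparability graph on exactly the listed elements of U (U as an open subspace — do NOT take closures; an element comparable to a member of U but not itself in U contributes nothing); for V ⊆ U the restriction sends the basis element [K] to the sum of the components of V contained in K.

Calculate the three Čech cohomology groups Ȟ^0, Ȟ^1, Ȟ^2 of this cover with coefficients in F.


Ȟ^0(U;F) ≅ Z,  Ȟ^1(U;F) ≅ Z,  Ȟ^2(U;F) ≅ 0

cover nerve:
  A1={{q5},{q1,q5},{q2,q5},{q3,q5},{q4,q5},{q5,q6},{q1,q3,q5},{q2,q3,q5},{q2,q4,q5},{q3,q4,q5}} A2={{q6},{q2,q6},{q4,q6},{q5,q6},{q2,q4,q6}} A3={{q1},{q1,q3},{q1,q5},{q1,q3,q5}} A4={{q4},{q2,q4},{q3,q4},{q4,q5},{q4,q6},{q2,q4,q5},{q2,q4,q6},{q3,q4,q5}} A5={{q2},{q2,q3},{q2,q4},{q2,q5},{q2,q6},{q2,q3,q5},{q2,q4,q5},{q2,q4,q6}} A6={{q3},{q1,q3},{q2,q3},{q3,q4},{q3,q5},{q1,q3,q5},{q2,q3,q5},{q3,q4,q5}}
  A12={{q5,q6}} A13={{q1,q5},{q1,q3,q5}} A14={{q4,q5},{q2,q4,q5},{q3,q4,q5}} A15={{q2,q5},{q2,q3,q5},{q2,q4,q5}} A16={{q3,q5},{q1,q3,q5},{q2,q3,q5},{q3,q4,q5}} A24={{q4,q6},{q2,q4,q6}} A25={{q2,q6},{q2,q4,q6}} A36={{q1,q3},{q1,q3,q5}} A45={{q2,q4},{q2,q4,q5},{q2,q4,q6}} A46={{q3,q4},{q3,q4,q5}} A56={{q2,q3},{q2,q3,q5}}
  A136={{q1,q3,q5}} A145={{q2,q4,q5}} A146={{q3,q4,q5}} A156={{q2,q3,q5}} A245={{q2,q4,q6}}
components per intersection:
  A1: {{q5},{q1,q5},{q2,q5},{q3,q5},{q4,q5},{q5,q6},{q1,q3,q5},{q2,q3,q5},{q2,q4,q5},{q3,q4,q5}}
  A2: {{q6},{q2,q6},{q4,q6},{q5,q6},{q2,q4,q6}}
  A3: {{q1},{q1,q3},{q1,q5},{q1,q3,q5}}
  A4: {{q4},{q2,q4},{q3,q4},{q4,q5},{q4,q6},{q2,q4,q5},{q2,q4,q6},{q3,q4,q5}}
  A5: {{q2},{q2,q3},{q2,q4},{q2,q5},{q2,q6},{q2,q3,q5},{q2,q4,q5},{q2,q4,q6}}
  A6: {{q3},{q1,q3},{q2,q3},{q3,q4},{q3,q5},{q1,q3,q5},{q2,q3,q5},{q3,q4,q5}}
  A12: {{q5,q6}}
  A13: {{q1,q5},{q1,q3,q5}}
  A14: {{q4,q5},{q2,q4,q5},{q3,q4,q5}}
  A15: {{q2,q5},{q2,q3,q5},{q2,q4,q5}}
  A16: {{q3,q5},{q1,q3,q5},{q2,q3,q5},{q3,q4,q5}}
  A24: {{q4,q6},{q2,q4,q6}}
  A25: {{q2,q6},{q2,q4,q6}}
  A36: {{q1,q3},{q1,q3,q5}}
  A45: {{q2,q4},{q2,q4,q5},{q2,q4,q6}}
  A46: {{q3,q4},{q3,q4,q5}}
  A56: {{q2,q3},{q2,q3,q5}}
  A136: {{q1,q3,q5}}
  A145: {{q2,q4,q5}}
  A146: {{q3,q4,q5}}
  A156: {{q2,q3,q5}}
  A245: {{q2,q4,q6}}
C dims 6,11,5; δ0: rk 5, SNF 1^5; δ1: rk 5, SNF 1^5
Ȟ^0: (6−5)−0=1 ⇒ Z
Ȟ^1: (11−5)−5=1 ⇒ Z
Ȟ^2: (5−0)−5=0 ⇒ 0
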